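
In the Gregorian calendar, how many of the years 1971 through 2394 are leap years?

103

Multiples of 4 in [1971,2394]: 106.
Of those, multiples of 100: 4 (not leap unless ÷400).
Multiples of 400: 1.
Leap years = 106 − 4 + 1 = 103.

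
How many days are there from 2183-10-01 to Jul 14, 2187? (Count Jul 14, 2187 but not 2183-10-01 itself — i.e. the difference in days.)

Oct 1, 2183 → Oct 1, 2184: 366 days (Feb 29, 2184 is in that span).
Oct 1, 2184 → Oct 1, 2185: 365 days.
Oct 1, 2185 → Oct 1, 2186: 365 days.
Oct 1, 2186 → Nov 1, 2186: 31 days (October has 31).
Nov 1, 2186 → Dec 1, 2186: 30 days (November has 30).
Dec 1, 2186 → Jan 1, 2187: 31 days (December has 31).
Jan 1, 2187 → Feb 1, 2187: 31 days (January has 31).
Feb 1, 2187 → Mar 1, 2187: 28 days (February has 28).
Mar 1, 2187 → Apr 1, 2187: 31 days (March has 31).
Apr 1, 2187 → May 1, 2187: 30 days (April has 30).
May 1, 2187 → Jun 1, 2187: 31 days (May has 31).
Jun 1, 2187 → Jul 1, 2187: 30 days (June has 30).
Jul 1, 2187 → Jul 14, 2187: 13 days.
Total: 1382 days.

1382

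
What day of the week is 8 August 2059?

January 1, 2059 is a Wednesday.
Jan 1, 2059 → Feb 1, 2059: 31 days (January has 31).
Feb 1, 2059 → Mar 1, 2059: 28 days (February has 28).
Mar 1, 2059 → Apr 1, 2059: 31 days (March has 31).
Apr 1, 2059 → May 1, 2059: 30 days (April has 30).
May 1, 2059 → Jun 1, 2059: 31 days (May has 31).
Jun 1, 2059 → Jul 1, 2059: 30 days (June has 30).
Jul 1, 2059 → Aug 1, 2059: 31 days (July has 31).
Aug 1, 2059 → Aug 8, 2059: 7 days.
Total: 219 days.
219 mod 7 = 2, so Wednesday + 2 = Friday.

Friday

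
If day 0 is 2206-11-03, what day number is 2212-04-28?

Nov 3, 2206 → Nov 3, 2207: 365 days.
Nov 3, 2207 → Nov 3, 2208: 366 days (Feb 29, 2208 is in that span).
Nov 3, 2208 → Nov 3, 2209: 365 days.
Nov 3, 2209 → Nov 3, 2210: 365 days.
Nov 3, 2210 → Nov 3, 2211: 365 days.
Nov 3, 2211 → Dec 3, 2211: 30 days (November has 30).
Dec 3, 2211 → Jan 3, 2212: 31 days (December has 31).
Jan 3, 2212 → Feb 3, 2212: 31 days (January has 31).
Feb 3, 2212 → Mar 3, 2212: 29 days (February has 29).
Mar 3, 2212 → Apr 3, 2212: 31 days (March has 31).
Apr 3, 2212 → Apr 28, 2212: 25 days.
Total: 2003 days.

2003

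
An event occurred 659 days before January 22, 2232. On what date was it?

April 3, 2230

−365 (one year) → Jan 22, 2231 (294 left).
−22 → Dec 31, 2230 (end of Dec, 31 days; 272 left).
−31 → Nov 30, 2230 (end of Nov, 30 days; 241 left).
−30 → Oct 31, 2230 (end of Oct, 31 days; 211 left).
−31 → Sep 30, 2230 (end of Sep, 30 days; 180 left).
−30 → Aug 31, 2230 (end of Aug, 31 days; 150 left).
−31 → Jul 31, 2230 (end of Jul, 31 days; 119 left).
−31 → Jun 30, 2230 (end of Jun, 30 days; 88 left).
−30 → May 31, 2230 (end of May, 31 days; 58 left).
−31 → Apr 30, 2230 (end of Apr, 30 days; 27 left).
−27 → Apr 3, 2230.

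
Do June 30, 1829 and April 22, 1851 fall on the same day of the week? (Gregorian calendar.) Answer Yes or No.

From Jun 30, 1829 to Apr 22, 1851 is 7966 days.
7966 mod 7 = 0, so they are the same weekday.
(Jun 30, 1829 is a Tuesday; Apr 22, 1851 is a Tuesday.)

Yes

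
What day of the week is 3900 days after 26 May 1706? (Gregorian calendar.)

First find the weekday of May 26, 1706. Doomsday rule: the anchor day for the 1700s is Sunday. For year 06: 6÷12 = 0 r 6, and 6÷4 = 1, so 0+6+1 = 7.
Sunday + 7 ≡ Sunday — that's 1706's doomsday.
In May the doomsday date is May 9.
May 26 is 17 days after May 9; 17 mod 7 = 3, so Sunday + 3 = Wednesday.
3900 mod 7 = 1, so 3900 days after a Wednesday is Wednesday + 1 = Thursday.

Thursday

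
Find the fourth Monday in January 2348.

January 1, 2348 is a Thursday.
The first Monday is therefore January 5 (4 days later).
The fourth Monday is 5 + 3×7 = January 26.

January 26, 2348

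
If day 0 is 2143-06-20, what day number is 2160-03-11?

Jun 20, 2143 → Jun 20, 2144: 366 days (Feb 29, 2144 is in that span).
Jun 20, 2144 → Jun 20, 2145: 365 days.
Jun 20, 2145 → Jun 20, 2146: 365 days.
Jun 20, 2146 → Jun 20, 2147: 365 days.
Jun 20, 2147 → Jun 20, 2148: 366 days (Feb 29, 2148 is in that span).
Jun 20, 2148 → Jun 20, 2149: 365 days.
Jun 20, 2149 → Jun 20, 2150: 365 days.
Jun 20, 2150 → Jun 20, 2151: 365 days.
Jun 20, 2151 → Jun 20, 2152: 366 days (Feb 29, 2152 is in that span).
Jun 20, 2152 → Jun 20, 2153: 365 days.
Jun 20, 2153 → Jun 20, 2154: 365 days.
Jun 20, 2154 → Jun 20, 2155: 365 days.
Jun 20, 2155 → Jun 20, 2156: 366 days (Feb 29, 2156 is in that span).
Jun 20, 2156 → Jun 20, 2157: 365 days.
Jun 20, 2157 → Jun 20, 2158: 365 days.
Jun 20, 2158 → Jun 20, 2159: 365 days.
Jun 20, 2159 → Jul 20, 2159: 30 days (June has 30).
Jul 20, 2159 → Aug 20, 2159: 31 days (July has 31).
Aug 20, 2159 → Sep 20, 2159: 31 days (August has 31).
Sep 20, 2159 → Oct 20, 2159: 30 days (September has 30).
Oct 20, 2159 → Nov 20, 2159: 31 days (October has 31).
Nov 20, 2159 → Dec 20, 2159: 30 days (November has 30).
Dec 20, 2159 → Jan 20, 2160: 31 days (December has 31).
Jan 20, 2160 → Feb 20, 2160: 31 days (January has 31).
Feb 20, 2160 → Mar 11, 2160: 20 days.
Total: 6109 days.

6109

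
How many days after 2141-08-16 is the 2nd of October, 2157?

5891

Aug 16, 2141 → Aug 16, 2142: 365 days.
Aug 16, 2142 → Aug 16, 2143: 365 days.
Aug 16, 2143 → Aug 16, 2144: 366 days (Feb 29, 2144 is in that span).
Aug 16, 2144 → Aug 16, 2145: 365 days.
Aug 16, 2145 → Aug 16, 2146: 365 days.
Aug 16, 2146 → Aug 16, 2147: 365 days.
Aug 16, 2147 → Aug 16, 2148: 366 days (Feb 29, 2148 is in that span).
Aug 16, 2148 → Aug 16, 2149: 365 days.
Aug 16, 2149 → Aug 16, 2150: 365 days.
Aug 16, 2150 → Aug 16, 2151: 365 days.
Aug 16, 2151 → Aug 16, 2152: 366 days (Feb 29, 2152 is in that span).
Aug 16, 2152 → Aug 16, 2153: 365 days.
Aug 16, 2153 → Aug 16, 2154: 365 days.
Aug 16, 2154 → Aug 16, 2155: 365 days.
Aug 16, 2155 → Aug 16, 2156: 366 days (Feb 29, 2156 is in that span).
Aug 16, 2156 → Aug 16, 2157: 365 days.
Aug 16, 2157 → Sep 16, 2157: 31 days (August has 31).
Sep 16, 2157 → Oct 2, 2157: 16 days.
Total: 5891 days.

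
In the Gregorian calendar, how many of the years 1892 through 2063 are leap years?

42

Multiples of 4 in [1892,2063]: 43.
Of those, multiples of 100: 2 (not leap unless ÷400).
Multiples of 400: 1.
Leap years = 43 − 2 + 1 = 42.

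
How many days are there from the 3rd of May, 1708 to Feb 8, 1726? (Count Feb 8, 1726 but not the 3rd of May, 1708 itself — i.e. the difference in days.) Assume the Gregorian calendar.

6490

May 3, 1708 → May 3, 1709: 365 days.
May 3, 1709 → May 3, 1710: 365 days.
May 3, 1710 → May 3, 1711: 365 days.
May 3, 1711 → May 3, 1712: 366 days (Feb 29, 1712 is in that span).
May 3, 1712 → May 3, 1713: 365 days.
May 3, 1713 → May 3, 1714: 365 days.
May 3, 1714 → May 3, 1715: 365 days.
May 3, 1715 → May 3, 1716: 366 days (Feb 29, 1716 is in that span).
May 3, 1716 → May 3, 1717: 365 days.
May 3, 1717 → May 3, 1718: 365 days.
May 3, 1718 → May 3, 1719: 365 days.
May 3, 1719 → May 3, 1720: 366 days (Feb 29, 1720 is in that span).
May 3, 1720 → May 3, 1721: 365 days.
May 3, 1721 → May 3, 1722: 365 days.
May 3, 1722 → May 3, 1723: 365 days.
May 3, 1723 → May 3, 1724: 366 days (Feb 29, 1724 is in that span).
May 3, 1724 → May 3, 1725: 365 days.
May 3, 1725 → Jun 3, 1725: 31 days (May has 31).
Jun 3, 1725 → Jul 3, 1725: 30 days (June has 30).
Jul 3, 1725 → Aug 3, 1725: 31 days (July has 31).
Aug 3, 1725 → Sep 3, 1725: 31 days (August has 31).
Sep 3, 1725 → Oct 3, 1725: 30 days (September has 30).
Oct 3, 1725 → Nov 3, 1725: 31 days (October has 31).
Nov 3, 1725 → Dec 3, 1725: 30 days (November has 30).
Dec 3, 1725 → Jan 3, 1726: 31 days (December has 31).
Jan 3, 1726 → Feb 3, 1726: 31 days (January has 31).
Feb 3, 1726 → Feb 8, 1726: 5 days.
Total: 6490 days.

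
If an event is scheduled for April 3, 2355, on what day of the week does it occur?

Sunday

Doomsday rule: the anchor day for the 2300s is Wednesday. For year 55: 55÷12 = 4 r 7, and 7÷4 = 1, so 4+7+1 = 12.
Wednesday + 12 ≡ Monday — that's 2355's doomsday.
In April the doomsday date is Apr 4.
Apr 3 is 1 day before Apr 4; 1 mod 7 = 1, so Monday − 1 = Sunday.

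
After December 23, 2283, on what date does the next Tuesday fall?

December 25, 2283

Dec 23, 2283 is a Sunday.
From Sunday to the next Tuesday is 2 days.
Dec 23, 2283 + 2 = Dec 25, 2283.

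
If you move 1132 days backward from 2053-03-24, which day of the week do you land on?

Mar 24, 2053 is a Monday.
1132 mod 7 = 5, so 1132 days before a Monday is Monday − 5 = Wednesday.

Wednesday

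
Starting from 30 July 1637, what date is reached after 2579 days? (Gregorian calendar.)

+365 (one year) → Jul 30, 1638 (2214 left).
+365 (one year) → Jul 30, 1639 (1849 left).
+366 (one year; includes Feb 29, 1640) → Jul 30, 1640 (1483 left).
+365 (one year) → Jul 30, 1641 (1118 left).
+365 (one year) → Jul 30, 1642 (753 left).
+365 (one year) → Jul 30, 1643 (388 left).
Jul has 31 days: +2 → Aug 1, 1643 (386 left).
Aug has 31 days: +31 → Sep 1, 1643 (355 left).
Sep has 30 days: +30 → Oct 1, 1643 (325 left).
Oct has 31 days: +31 → Nov 1, 1643 (294 left).
Nov has 30 days: +30 → Dec 1, 1643 (264 left).
Dec has 31 days: +31 → Jan 1, 1644 (233 left).
Jan has 31 days: +31 → Feb 1, 1644 (202 left).
Feb has 29 days: +29 → Mar 1, 1644 (173 left).
Mar has 31 days: +31 → Apr 1, 1644 (142 left).
Apr has 30 days: +30 → May 1, 1644 (112 left).
May has 31 days: +31 → Jun 1, 1644 (81 left).
Jun has 30 days: +30 → Jul 1, 1644 (51 left).
Jul has 31 days: +31 → Aug 1, 1644 (20 left).
+20 → Aug 21, 1644.

August 21, 1644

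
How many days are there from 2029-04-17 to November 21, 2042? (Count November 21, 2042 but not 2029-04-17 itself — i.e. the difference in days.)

Apr 17, 2029 → Apr 17, 2030: 365 days.
Apr 17, 2030 → Apr 17, 2031: 365 days.
Apr 17, 2031 → Apr 17, 2032: 366 days (Feb 29, 2032 is in that span).
Apr 17, 2032 → Apr 17, 2033: 365 days.
Apr 17, 2033 → Apr 17, 2034: 365 days.
Apr 17, 2034 → Apr 17, 2035: 365 days.
Apr 17, 2035 → Apr 17, 2036: 366 days (Feb 29, 2036 is in that span).
Apr 17, 2036 → Apr 17, 2037: 365 days.
Apr 17, 2037 → Apr 17, 2038: 365 days.
Apr 17, 2038 → Apr 17, 2039: 365 days.
Apr 17, 2039 → Apr 17, 2040: 366 days (Feb 29, 2040 is in that span).
Apr 17, 2040 → Apr 17, 2041: 365 days.
Apr 17, 2041 → Apr 17, 2042: 365 days.
Apr 17, 2042 → May 17, 2042: 30 days (April has 30).
May 17, 2042 → Jun 17, 2042: 31 days (May has 31).
Jun 17, 2042 → Jul 17, 2042: 30 days (June has 30).
Jul 17, 2042 → Aug 17, 2042: 31 days (July has 31).
Aug 17, 2042 → Sep 17, 2042: 31 days (August has 31).
Sep 17, 2042 → Oct 17, 2042: 30 days (September has 30).
Oct 17, 2042 → Nov 17, 2042: 31 days (October has 31).
Nov 17, 2042 → Nov 21, 2042: 4 days.
Total: 4966 days.

4966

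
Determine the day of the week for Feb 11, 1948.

Wednesday

Doomsday rule: the anchor day for the 1900s is Wednesday. For year 48: 48÷12 = 4 r 0, and 0÷4 = 0, so 4+0+0 = 4.
Wednesday + 4 ≡ Sunday — that's 1948's doomsday.
In February the doomsday date is Feb 29 (1948 is a leap year (divisible by 4)).
Feb 11 is 18 days before Feb 29; 18 mod 7 = 4, so Sunday − 4 = Wednesday.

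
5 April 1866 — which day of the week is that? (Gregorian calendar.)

Doomsday rule: the anchor day for the 1800s is Friday. For year 66: 66÷12 = 5 r 6, and 6÷4 = 1, so 5+6+1 = 12.
Friday + 12 ≡ Wednesday — that's 1866's doomsday.
In April the doomsday date is Apr 4.
Apr 5 is 1 day after Apr 4; 1 mod 7 = 1, so Wednesday + 1 = Thursday.

Thursday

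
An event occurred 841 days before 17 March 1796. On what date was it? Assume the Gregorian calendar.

−366 (one year; includes Feb 29, 1796) → Mar 17, 1795 (475 left).
−365 (one year) → Mar 17, 1794 (110 left).
−17 → Feb 28, 1794 (end of Feb, 28 days; 93 left).
−28 → Jan 31, 1794 (end of Jan, 31 days; 65 left).
−31 → Dec 31, 1793 (end of Dec, 31 days; 34 left).
−31 → Nov 30, 1793 (end of Nov, 30 days; 3 left).
−3 → Nov 27, 1793.

November 27, 1793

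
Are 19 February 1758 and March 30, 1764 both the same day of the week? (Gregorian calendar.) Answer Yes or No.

From Feb 19, 1758 to Mar 30, 1764 is 2231 days.
2231 mod 7 = 5, so they are different weekdays.
(Feb 19, 1758 is a Sunday; Mar 30, 1764 is a Friday.)

No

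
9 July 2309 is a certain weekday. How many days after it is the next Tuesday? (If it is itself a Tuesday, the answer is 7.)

Jul 9, 2309 is a Friday.
From Friday to the next Tuesday is 4 days.

4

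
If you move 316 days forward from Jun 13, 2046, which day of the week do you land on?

Thursday

First find the weekday of Jun 13, 2046. Doomsday rule: the anchor day for the 2000s is Tuesday. For year 46: 46÷12 = 3 r 10, and 10÷4 = 2, so 3+10+2 = 15.
Tuesday + 15 ≡ Wednesday — that's 2046's doomsday.
In June the doomsday date is Jun 6.
Jun 13 is 7 days after Jun 6; 7 mod 7 = 0, so Wednesday + 0 = Wednesday.
316 mod 7 = 1, so 316 days after a Wednesday is Wednesday + 1 = Thursday.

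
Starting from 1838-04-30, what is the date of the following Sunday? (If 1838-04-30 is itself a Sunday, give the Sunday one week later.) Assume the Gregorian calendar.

Apr 30, 1838 is a Monday.
From Monday to the next Sunday is 6 days.
Apr 30, 1838 + 6 = May 6, 1838.

May 6, 1838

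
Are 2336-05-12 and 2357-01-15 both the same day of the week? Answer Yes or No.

Yes

From May 12, 2336 to Jan 15, 2357 is 7553 days.
7553 mod 7 = 0, so they are the same weekday.
(May 12, 2336 is a Tuesday; Jan 15, 2357 is a Tuesday.)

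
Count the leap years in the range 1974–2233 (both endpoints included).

63

Multiples of 4 in [1974,2233]: 65.
Of those, multiples of 100: 3 (not leap unless ÷400).
Multiples of 400: 1.
Leap years = 65 − 3 + 1 = 63.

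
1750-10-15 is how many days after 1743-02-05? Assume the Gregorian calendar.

2809

Feb 5, 1743 → Feb 5, 1744: 365 days.
Feb 5, 1744 → Feb 5, 1745: 366 days (Feb 29, 1744 is in that span).
Feb 5, 1745 → Feb 5, 1746: 365 days.
Feb 5, 1746 → Feb 5, 1747: 365 days.
Feb 5, 1747 → Feb 5, 1748: 365 days.
Feb 5, 1748 → Feb 5, 1749: 366 days (Feb 29, 1748 is in that span).
Feb 5, 1749 → Feb 5, 1750: 365 days.
Feb 5, 1750 → Mar 5, 1750: 28 days (February has 28).
Mar 5, 1750 → Apr 5, 1750: 31 days (March has 31).
Apr 5, 1750 → May 5, 1750: 30 days (April has 30).
May 5, 1750 → Jun 5, 1750: 31 days (May has 31).
Jun 5, 1750 → Jul 5, 1750: 30 days (June has 30).
Jul 5, 1750 → Aug 5, 1750: 31 days (July has 31).
Aug 5, 1750 → Sep 5, 1750: 31 days (August has 31).
Sep 5, 1750 → Oct 5, 1750: 30 days (September has 30).
Oct 5, 1750 → Oct 15, 1750: 10 days.
Total: 2809 days.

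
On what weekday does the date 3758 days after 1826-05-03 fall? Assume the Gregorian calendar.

May 3, 1826 is a Wednesday.
3758 mod 7 = 6, so 3758 days after a Wednesday is Wednesday + 6 = Tuesday.

Tuesday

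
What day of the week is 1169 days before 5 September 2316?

Tuesday

Sep 5, 2316 is a Tuesday.
1169 mod 7 = 0, so 1169 days before a Tuesday is Tuesday − 0 = Tuesday.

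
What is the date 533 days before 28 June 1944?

January 12, 1943

−366 (one year; includes Feb 29, 1944) → Jun 28, 1943 (167 left).
−28 → May 31, 1943 (end of May, 31 days; 139 left).
−31 → Apr 30, 1943 (end of Apr, 30 days; 108 left).
−30 → Mar 31, 1943 (end of Mar, 31 days; 78 left).
−31 → Feb 28, 1943 (end of Feb, 28 days; 47 left).
−28 → Jan 31, 1943 (end of Jan, 31 days; 19 left).
−19 → Jan 12, 1943.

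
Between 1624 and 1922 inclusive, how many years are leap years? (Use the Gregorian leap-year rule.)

Multiples of 4 in [1624,1922]: 75.
Of those, multiples of 100: 3 (not leap unless ÷400).
Multiples of 400: 0.
Leap years = 75 − 3 + 0 = 72.

72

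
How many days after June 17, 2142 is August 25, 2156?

Jun 17, 2142 → Jun 17, 2143: 365 days.
Jun 17, 2143 → Jun 17, 2144: 366 days (Feb 29, 2144 is in that span).
Jun 17, 2144 → Jun 17, 2145: 365 days.
Jun 17, 2145 → Jun 17, 2146: 365 days.
Jun 17, 2146 → Jun 17, 2147: 365 days.
Jun 17, 2147 → Jun 17, 2148: 366 days (Feb 29, 2148 is in that span).
Jun 17, 2148 → Jun 17, 2149: 365 days.
Jun 17, 2149 → Jun 17, 2150: 365 days.
Jun 17, 2150 → Jun 17, 2151: 365 days.
Jun 17, 2151 → Jun 17, 2152: 366 days (Feb 29, 2152 is in that span).
Jun 17, 2152 → Jun 17, 2153: 365 days.
Jun 17, 2153 → Jun 17, 2154: 365 days.
Jun 17, 2154 → Jun 17, 2155: 365 days.
Jun 17, 2155 → Jun 17, 2156: 366 days (Feb 29, 2156 is in that span).
Jun 17, 2156 → Jul 17, 2156: 30 days (June has 30).
Jul 17, 2156 → Aug 17, 2156: 31 days (July has 31).
Aug 17, 2156 → Aug 25, 2156: 8 days.
Total: 5183 days.

5183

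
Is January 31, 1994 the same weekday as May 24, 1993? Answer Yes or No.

From May 24, 1993 to Jan 31, 1994 is 252 days.
252 mod 7 = 0, so they are the same weekday.
(May 24, 1993 is a Monday; Jan 31, 1994 is a Monday.)

Yes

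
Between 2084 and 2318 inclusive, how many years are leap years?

Multiples of 4 in [2084,2318]: 59.
Of those, multiples of 100: 3 (not leap unless ÷400).
Multiples of 400: 0.
Leap years = 59 − 3 + 0 = 56.

56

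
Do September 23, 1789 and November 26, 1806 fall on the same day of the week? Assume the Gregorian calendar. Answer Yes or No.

From Sep 23, 1789 to Nov 26, 1806 is 6272 days.
6272 mod 7 = 0, so they are the same weekday.
(Sep 23, 1789 is a Wednesday; Nov 26, 1806 is a Wednesday.)

Yes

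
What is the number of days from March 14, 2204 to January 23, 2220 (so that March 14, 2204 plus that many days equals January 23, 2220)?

Mar 14, 2204 → Mar 14, 2205: 365 days.
Mar 14, 2205 → Mar 14, 2206: 365 days.
Mar 14, 2206 → Mar 14, 2207: 365 days.
Mar 14, 2207 → Mar 14, 2208: 366 days (Feb 29, 2208 is in that span).
Mar 14, 2208 → Mar 14, 2209: 365 days.
Mar 14, 2209 → Mar 14, 2210: 365 days.
Mar 14, 2210 → Mar 14, 2211: 365 days.
Mar 14, 2211 → Mar 14, 2212: 366 days (Feb 29, 2212 is in that span).
Mar 14, 2212 → Mar 14, 2213: 365 days.
Mar 14, 2213 → Mar 14, 2214: 365 days.
Mar 14, 2214 → Mar 14, 2215: 365 days.
Mar 14, 2215 → Mar 14, 2216: 366 days (Feb 29, 2216 is in that span).
Mar 14, 2216 → Mar 14, 2217: 365 days.
Mar 14, 2217 → Mar 14, 2218: 365 days.
Mar 14, 2218 → Mar 14, 2219: 365 days.
Mar 14, 2219 → Apr 14, 2219: 31 days (March has 31).
Apr 14, 2219 → May 14, 2219: 30 days (April has 30).
May 14, 2219 → Jun 14, 2219: 31 days (May has 31).
Jun 14, 2219 → Jul 14, 2219: 30 days (June has 30).
Jul 14, 2219 → Aug 14, 2219: 31 days (July has 31).
Aug 14, 2219 → Sep 14, 2219: 31 days (August has 31).
Sep 14, 2219 → Oct 14, 2219: 30 days (September has 30).
Oct 14, 2219 → Nov 14, 2219: 31 days (October has 31).
Nov 14, 2219 → Dec 14, 2219: 30 days (November has 30).
Dec 14, 2219 → Jan 14, 2220: 31 days (December has 31).
Jan 14, 2220 → Jan 23, 2220: 9 days.
Total: 5793 days.

5793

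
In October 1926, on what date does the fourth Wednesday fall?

October 27, 1926

October 1, 1926 is a Friday.
The first Wednesday is therefore October 6 (5 days later).
The fourth Wednesday is 6 + 3×7 = October 27.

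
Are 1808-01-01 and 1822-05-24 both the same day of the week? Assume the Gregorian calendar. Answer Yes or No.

Yes

From Jan 1, 1808 to May 24, 1822 is 5257 days.
5257 mod 7 = 0, so they are the same weekday.
(Jan 1, 1808 is a Friday; May 24, 1822 is a Friday.)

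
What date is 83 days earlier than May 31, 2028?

March 9, 2028

−31 → Apr 30, 2028 (end of Apr, 30 days; 52 left).
−30 → Mar 31, 2028 (end of Mar, 31 days; 22 left).
−22 → Mar 9, 2028.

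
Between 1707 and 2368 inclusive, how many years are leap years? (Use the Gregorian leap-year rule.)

Multiples of 4 in [1707,2368]: 166.
Of those, multiples of 100: 6 (not leap unless ÷400).
Multiples of 400: 1.
Leap years = 166 − 6 + 1 = 161.

161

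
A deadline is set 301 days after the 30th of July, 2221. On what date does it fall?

Jul has 31 days: +2 → Aug 1, 2221 (299 left).
Aug has 31 days: +31 → Sep 1, 2221 (268 left).
Sep has 30 days: +30 → Oct 1, 2221 (238 left).
Oct has 31 days: +31 → Nov 1, 2221 (207 left).
Nov has 30 days: +30 → Dec 1, 2221 (177 left).
Dec has 31 days: +31 → Jan 1, 2222 (146 left).
Jan has 31 days: +31 → Feb 1, 2222 (115 left).
Feb has 28 days: +28 → Mar 1, 2222 (87 left).
Mar has 31 days: +31 → Apr 1, 2222 (56 left).
Apr has 30 days: +30 → May 1, 2222 (26 left).
+26 → May 27, 2222.

May 27, 2222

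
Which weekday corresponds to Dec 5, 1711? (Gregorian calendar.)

Saturday

Doomsday rule: the anchor day for the 1700s is Sunday. For year 11: 11÷12 = 0 r 11, and 11÷4 = 2, so 0+11+2 = 13.
Sunday + 13 ≡ Saturday — that's 1711's doomsday.
In December the doomsday date is Dec 12.
Dec 5 is 7 days before Dec 12; 7 mod 7 = 0, so Saturday − 0 = Saturday.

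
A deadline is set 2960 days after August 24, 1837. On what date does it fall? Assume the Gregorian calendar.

+365 (one year) → Aug 24, 1838 (2595 left).
+365 (one year) → Aug 24, 1839 (2230 left).
+366 (one year; includes Feb 29, 1840) → Aug 24, 1840 (1864 left).
+365 (one year) → Aug 24, 1841 (1499 left).
+365 (one year) → Aug 24, 1842 (1134 left).
+365 (one year) → Aug 24, 1843 (769 left).
+366 (one year; includes Feb 29, 1844) → Aug 24, 1844 (403 left).
+365 (one year) → Aug 24, 1845 (38 left).
Aug has 31 days: +8 → Sep 1, 1845 (30 left).
Sep has 30 days: +30 → Oct 1, 1845 (0 left).

October 1, 1845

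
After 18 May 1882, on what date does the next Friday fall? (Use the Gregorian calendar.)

May 19, 1882

May 18, 1882 is a Thursday.
From Thursday to the next Friday is 1 day.
May 18, 1882 + 1 = May 19, 1882.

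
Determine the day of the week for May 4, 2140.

Doomsday rule: the anchor day for the 2100s is Sunday. For year 40: 40÷12 = 3 r 4, and 4÷4 = 1, so 3+4+1 = 8.
Sunday + 8 ≡ Monday — that's 2140's doomsday.
In May the doomsday date is May 9.
May 4 is 5 days before May 9; 5 mod 7 = 5, so Monday − 5 = Wednesday.

Wednesday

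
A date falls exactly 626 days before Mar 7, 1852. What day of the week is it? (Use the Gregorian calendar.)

Mar 7, 1852 is a Sunday.
626 mod 7 = 3, so 626 days before a Sunday is Sunday − 3 = Thursday.

Thursday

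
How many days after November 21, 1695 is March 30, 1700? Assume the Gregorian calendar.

Nov 21, 1695 → Nov 21, 1696: 366 days (Feb 29, 1696 is in that span).
Nov 21, 1696 → Nov 21, 1697: 365 days.
Nov 21, 1697 → Nov 21, 1698: 365 days.
Nov 21, 1698 → Nov 21, 1699: 365 days.
Nov 21, 1699 → Dec 21, 1699: 30 days (November has 30).
Dec 21, 1699 → Jan 21, 1700: 31 days (December has 31).
Jan 21, 1700 → Feb 21, 1700: 31 days (January has 31).
Feb 21, 1700 → Mar 21, 1700: 28 days (February has 28).
Mar 21, 1700 → Mar 30, 1700: 9 days.
Total: 1590 days.

1590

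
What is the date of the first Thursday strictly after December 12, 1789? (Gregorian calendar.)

December 17, 1789

Dec 12, 1789 is a Saturday.
From Saturday to the next Thursday is 5 days.
Dec 12, 1789 + 5 = Dec 17, 1789.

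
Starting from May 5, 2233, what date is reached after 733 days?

May 8, 2235

+365 (one year) → May 5, 2234 (368 left).
May has 31 days: +27 → Jun 1, 2234 (341 left).
Jun has 30 days: +30 → Jul 1, 2234 (311 left).
Jul has 31 days: +31 → Aug 1, 2234 (280 left).
Aug has 31 days: +31 → Sep 1, 2234 (249 left).
Sep has 30 days: +30 → Oct 1, 2234 (219 left).
Oct has 31 days: +31 → Nov 1, 2234 (188 left).
Nov has 30 days: +30 → Dec 1, 2234 (158 left).
Dec has 31 days: +31 → Jan 1, 2235 (127 left).
Jan has 31 days: +31 → Feb 1, 2235 (96 left).
Feb has 28 days: +28 → Mar 1, 2235 (68 left).
Mar has 31 days: +31 → Apr 1, 2235 (37 left).
Apr has 30 days: +30 → May 1, 2235 (7 left).
+7 → May 8, 2235.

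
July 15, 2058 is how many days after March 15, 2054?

Mar 15, 2054 → Mar 15, 2055: 365 days.
Mar 15, 2055 → Mar 15, 2056: 366 days (Feb 29, 2056 is in that span).
Mar 15, 2056 → Mar 15, 2057: 365 days.
Mar 15, 2057 → Mar 15, 2058: 365 days.
Mar 15, 2058 → Apr 15, 2058: 31 days (March has 31).
Apr 15, 2058 → May 15, 2058: 30 days (April has 30).
May 15, 2058 → Jun 15, 2058: 31 days (May has 31).
Jun 15, 2058 → Jul 15, 2058: 30 days.
Total: 1583 days.

1583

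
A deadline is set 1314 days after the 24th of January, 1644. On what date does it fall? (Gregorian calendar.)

August 30, 1647

+366 (one year; includes Feb 29, 1644) → Jan 24, 1645 (948 left).
+365 (one year) → Jan 24, 1646 (583 left).
+365 (one year) → Jan 24, 1647 (218 left).
Jan has 31 days: +8 → Feb 1, 1647 (210 left).
Feb has 28 days: +28 → Mar 1, 1647 (182 left).
Mar has 31 days: +31 → Apr 1, 1647 (151 left).
Apr has 30 days: +30 → May 1, 1647 (121 left).
May has 31 days: +31 → Jun 1, 1647 (90 left).
Jun has 30 days: +30 → Jul 1, 1647 (60 left).
Jul has 31 days: +31 → Aug 1, 1647 (29 left).
+29 → Aug 30, 1647.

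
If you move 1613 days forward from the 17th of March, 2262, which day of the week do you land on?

Mar 17, 2262 is a Monday.
1613 mod 7 = 3, so 1613 days after a Monday is Monday + 3 = Thursday.

Thursday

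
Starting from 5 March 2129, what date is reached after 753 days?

March 28, 2131

+365 (one year) → Mar 5, 2130 (388 left).
Mar has 31 days: +27 → Apr 1, 2130 (361 left).
Apr has 30 days: +30 → May 1, 2130 (331 left).
May has 31 days: +31 → Jun 1, 2130 (300 left).
Jun has 30 days: +30 → Jul 1, 2130 (270 left).
Jul has 31 days: +31 → Aug 1, 2130 (239 left).
Aug has 31 days: +31 → Sep 1, 2130 (208 left).
Sep has 30 days: +30 → Oct 1, 2130 (178 left).
Oct has 31 days: +31 → Nov 1, 2130 (147 left).
Nov has 30 days: +30 → Dec 1, 2130 (117 left).
Dec has 31 days: +31 → Jan 1, 2131 (86 left).
Jan has 31 days: +31 → Feb 1, 2131 (55 left).
Feb has 28 days: +28 → Mar 1, 2131 (27 left).
+27 → Mar 28, 2131.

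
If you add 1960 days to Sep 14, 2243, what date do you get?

January 25, 2249

+366 (one year; includes Feb 29, 2244) → Sep 14, 2244 (1594 left).
+365 (one year) → Sep 14, 2245 (1229 left).
+365 (one year) → Sep 14, 2246 (864 left).
+365 (one year) → Sep 14, 2247 (499 left).
+366 (one year; includes Feb 29, 2248) → Sep 14, 2248 (133 left).
Sep has 30 days: +17 → Oct 1, 2248 (116 left).
Oct has 31 days: +31 → Nov 1, 2248 (85 left).
Nov has 30 days: +30 → Dec 1, 2248 (55 left).
Dec has 31 days: +31 → Jan 1, 2249 (24 left).
+24 → Jan 25, 2249.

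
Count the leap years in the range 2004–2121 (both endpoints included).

Multiples of 4 in [2004,2121]: 30.
Of those, multiples of 100: 1 (not leap unless ÷400).
Multiples of 400: 0.
Leap years = 30 − 1 + 0 = 29.

29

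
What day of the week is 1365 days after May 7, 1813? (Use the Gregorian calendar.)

Friday

May 7, 1813 is a Friday.
1365 mod 7 = 0, so 1365 days after a Friday is Friday + 0 = Friday.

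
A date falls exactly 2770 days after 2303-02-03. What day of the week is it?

First find the weekday of Feb 3, 2303. Doomsday rule: the anchor day for the 2300s is Wednesday. For year 03: 3÷12 = 0 r 3, and 3÷4 = 0, so 0+3+0 = 3.
Wednesday + 3 ≡ Saturday — that's 2303's doomsday.
In February the doomsday date is Feb 28 (2303 is not a leap year).
Feb 3 is 25 days before Feb 28; 25 mod 7 = 4, so Saturday − 4 = Tuesday.
2770 mod 7 = 5, so 2770 days after a Tuesday is Tuesday + 5 = Sunday.

Sunday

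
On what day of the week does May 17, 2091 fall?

January 1, 2091 is a Monday.
Jan 1, 2091 → Feb 1, 2091: 31 days (January has 31).
Feb 1, 2091 → Mar 1, 2091: 28 days (February has 28).
Mar 1, 2091 → Apr 1, 2091: 31 days (March has 31).
Apr 1, 2091 → May 1, 2091: 30 days (April has 30).
May 1, 2091 → May 17, 2091: 16 days.
Total: 136 days.
136 mod 7 = 3, so Monday + 3 = Thursday.

Thursday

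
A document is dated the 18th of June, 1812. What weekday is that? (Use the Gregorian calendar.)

Doomsday rule: the anchor day for the 1800s is Friday. For year 12: 12÷12 = 1 r 0, and 0÷4 = 0, so 1+0+0 = 1.
Friday + 1 ≡ Saturday — that's 1812's doomsday.
In June the doomsday date is Jun 6.
Jun 18 is 12 days after Jun 6; 12 mod 7 = 5, so Saturday + 5 = Thursday.

Thursday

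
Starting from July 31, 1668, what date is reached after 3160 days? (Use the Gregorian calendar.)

March 26, 1677

+365 (one year) → Jul 31, 1669 (2795 left).
+365 (one year) → Jul 31, 1670 (2430 left).
+365 (one year) → Jul 31, 1671 (2065 left).
+366 (one year; includes Feb 29, 1672) → Jul 31, 1672 (1699 left).
+365 (one year) → Jul 31, 1673 (1334 left).
+365 (one year) → Jul 31, 1674 (969 left).
+365 (one year) → Jul 31, 1675 (604 left).
+366 (one year; includes Feb 29, 1676) → Jul 31, 1676 (238 left).
Jul has 31 days: +1 → Aug 1, 1676 (237 left).
Aug has 31 days: +31 → Sep 1, 1676 (206 left).
Sep has 30 days: +30 → Oct 1, 1676 (176 left).
Oct has 31 days: +31 → Nov 1, 1676 (145 left).
Nov has 30 days: +30 → Dec 1, 1676 (115 left).
Dec has 31 days: +31 → Jan 1, 1677 (84 left).
Jan has 31 days: +31 → Feb 1, 1677 (53 left).
Feb has 28 days: +28 → Mar 1, 1677 (25 left).
+25 → Mar 26, 1677.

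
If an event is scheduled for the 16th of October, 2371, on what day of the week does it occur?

Saturday

Doomsday rule: the anchor day for the 2300s is Wednesday. For year 71: 71÷12 = 5 r 11, and 11÷4 = 2, so 5+11+2 = 18.
Wednesday + 18 ≡ Sunday — that's 2371's doomsday.
In October the doomsday date is Oct 10.
Oct 16 is 6 days after Oct 10; 6 mod 7 = 6, so Sunday + 6 = Saturday.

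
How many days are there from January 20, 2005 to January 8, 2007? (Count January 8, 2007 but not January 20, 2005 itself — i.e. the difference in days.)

718

Jan 20, 2005 → Jan 20, 2006: 365 days.
Jan 20, 2006 → Feb 20, 2006: 31 days (January has 31).
Feb 20, 2006 → Mar 20, 2006: 28 days (February has 28).
Mar 20, 2006 → Apr 20, 2006: 31 days (March has 31).
Apr 20, 2006 → May 20, 2006: 30 days (April has 30).
May 20, 2006 → Jun 20, 2006: 31 days (May has 31).
Jun 20, 2006 → Jul 20, 2006: 30 days (June has 30).
Jul 20, 2006 → Aug 20, 2006: 31 days (July has 31).
Aug 20, 2006 → Sep 20, 2006: 31 days (August has 31).
Sep 20, 2006 → Oct 20, 2006: 30 days (September has 30).
Oct 20, 2006 → Nov 20, 2006: 31 days (October has 31).
Nov 20, 2006 → Dec 20, 2006: 30 days (November has 30).
Dec 20, 2006 → Jan 8, 2007: 19 days.
Total: 718 days.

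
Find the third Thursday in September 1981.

September 17, 1981

September 1, 1981 is a Tuesday.
The first Thursday is therefore September 3 (2 days later).
The third Thursday is 3 + 2×7 = September 17.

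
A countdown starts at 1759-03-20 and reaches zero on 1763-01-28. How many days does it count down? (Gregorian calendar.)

1410

Mar 20, 1759 → Mar 20, 1760: 366 days (Feb 29, 1760 is in that span).
Mar 20, 1760 → Mar 20, 1761: 365 days.
Mar 20, 1761 → Mar 20, 1762: 365 days.
Mar 20, 1762 → Apr 20, 1762: 31 days (March has 31).
Apr 20, 1762 → May 20, 1762: 30 days (April has 30).
May 20, 1762 → Jun 20, 1762: 31 days (May has 31).
Jun 20, 1762 → Jul 20, 1762: 30 days (June has 30).
Jul 20, 1762 → Aug 20, 1762: 31 days (July has 31).
Aug 20, 1762 → Sep 20, 1762: 31 days (August has 31).
Sep 20, 1762 → Oct 20, 1762: 30 days (September has 30).
Oct 20, 1762 → Nov 20, 1762: 31 days (October has 31).
Nov 20, 1762 → Dec 20, 1762: 30 days (November has 30).
Dec 20, 1762 → Jan 20, 1763: 31 days (December has 31).
Jan 20, 1763 → Jan 28, 1763: 8 days.
Total: 1410 days.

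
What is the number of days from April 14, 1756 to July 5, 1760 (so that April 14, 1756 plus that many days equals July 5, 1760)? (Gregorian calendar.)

1543

Apr 14, 1756 → Apr 14, 1757: 365 days.
Apr 14, 1757 → Apr 14, 1758: 365 days.
Apr 14, 1758 → Apr 14, 1759: 365 days.
Apr 14, 1759 → Apr 14, 1760: 366 days (Feb 29, 1760 is in that span).
Apr 14, 1760 → May 14, 1760: 30 days (April has 30).
May 14, 1760 → Jun 14, 1760: 31 days (May has 31).
Jun 14, 1760 → Jul 5, 1760: 21 days.
Total: 1543 days.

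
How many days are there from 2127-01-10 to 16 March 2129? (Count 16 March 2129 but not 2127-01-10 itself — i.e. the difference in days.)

Jan 10, 2127 → Jan 10, 2128: 365 days.
Jan 10, 2128 → Jan 10, 2129: 366 days (Feb 29, 2128 is in that span).
Jan 10, 2129 → Feb 10, 2129: 31 days (January has 31).
Feb 10, 2129 → Mar 10, 2129: 28 days (February has 28).
Mar 10, 2129 → Mar 16, 2129: 6 days.
Total: 796 days.

796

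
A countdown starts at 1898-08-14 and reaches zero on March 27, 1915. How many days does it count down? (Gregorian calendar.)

6068

Aug 14, 1898 → Aug 14, 1899: 365 days.
Aug 14, 1899 → Aug 14, 1900: 365 days.
Aug 14, 1900 → Aug 14, 1901: 365 days.
Aug 14, 1901 → Aug 14, 1902: 365 days.
Aug 14, 1902 → Aug 14, 1903: 365 days.
Aug 14, 1903 → Aug 14, 1904: 366 days (Feb 29, 1904 is in that span).
Aug 14, 1904 → Aug 14, 1905: 365 days.
Aug 14, 1905 → Aug 14, 1906: 365 days.
Aug 14, 1906 → Aug 14, 1907: 365 days.
Aug 14, 1907 → Aug 14, 1908: 366 days (Feb 29, 1908 is in that span).
Aug 14, 1908 → Aug 14, 1909: 365 days.
Aug 14, 1909 → Aug 14, 1910: 365 days.
Aug 14, 1910 → Aug 14, 1911: 365 days.
Aug 14, 1911 → Aug 14, 1912: 366 days (Feb 29, 1912 is in that span).
Aug 14, 1912 → Aug 14, 1913: 365 days.
Aug 14, 1913 → Aug 14, 1914: 365 days.
Aug 14, 1914 → Sep 14, 1914: 31 days (August has 31).
Sep 14, 1914 → Oct 14, 1914: 30 days (September has 30).
Oct 14, 1914 → Nov 14, 1914: 31 days (October has 31).
Nov 14, 1914 → Dec 14, 1914: 30 days (November has 30).
Dec 14, 1914 → Jan 14, 1915: 31 days (December has 31).
Jan 14, 1915 → Feb 14, 1915: 31 days (January has 31).
Feb 14, 1915 → Mar 14, 1915: 28 days (February has 28).
Mar 14, 1915 → Mar 27, 1915: 13 days.
Total: 6068 days.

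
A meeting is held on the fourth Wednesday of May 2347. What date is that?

May 1, 2347 is a Thursday.
The first Wednesday is therefore May 7 (6 days later).
The fourth Wednesday is 7 + 3×7 = May 28.

May 28, 2347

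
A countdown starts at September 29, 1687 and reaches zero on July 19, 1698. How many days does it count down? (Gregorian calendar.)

3946

Sep 29, 1687 → Sep 29, 1688: 366 days (Feb 29, 1688 is in that span).
Sep 29, 1688 → Sep 29, 1689: 365 days.
Sep 29, 1689 → Sep 29, 1690: 365 days.
Sep 29, 1690 → Sep 29, 1691: 365 days.
Sep 29, 1691 → Sep 29, 1692: 366 days (Feb 29, 1692 is in that span).
Sep 29, 1692 → Sep 29, 1693: 365 days.
Sep 29, 1693 → Sep 29, 1694: 365 days.
Sep 29, 1694 → Sep 29, 1695: 365 days.
Sep 29, 1695 → Sep 29, 1696: 366 days (Feb 29, 1696 is in that span).
Sep 29, 1696 → Sep 29, 1697: 365 days.
Sep 29, 1697 → Oct 29, 1697: 30 days (September has 30).
Oct 29, 1697 → Nov 29, 1697: 31 days (October has 31).
Nov 29, 1697 → Dec 29, 1697: 30 days (November has 30).
Dec 29, 1697 → Jan 29, 1698: 31 days (December has 31).
Jan 29, 1698 → Feb 28, 1698: 30 days (January has 31).
Feb 28, 1698 → Mar 28, 1698: 28 days (February has 28).
Mar 28, 1698 → Apr 28, 1698: 31 days (March has 31).
Apr 28, 1698 → May 28, 1698: 30 days (April has 30).
May 28, 1698 → Jun 28, 1698: 31 days (May has 31).
Jun 28, 1698 → Jul 19, 1698: 21 days.
Total: 3946 days.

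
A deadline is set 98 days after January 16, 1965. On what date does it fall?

Jan has 31 days: +16 → Feb 1, 1965 (82 left).
Feb has 28 days: +28 → Mar 1, 1965 (54 left).
Mar has 31 days: +31 → Apr 1, 1965 (23 left).
+23 → Apr 24, 1965.

April 24, 1965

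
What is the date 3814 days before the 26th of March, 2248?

October 16, 2237

−366 (one year; includes Feb 29, 2248) → Mar 26, 2247 (3448 left).
−365 (one year) → Mar 26, 2246 (3083 left).
−365 (one year) → Mar 26, 2245 (2718 left).
−365 (one year) → Mar 26, 2244 (2353 left).
−366 (one year; includes Feb 29, 2244) → Mar 26, 2243 (1987 left).
−365 (one year) → Mar 26, 2242 (1622 left).
−365 (one year) → Mar 26, 2241 (1257 left).
−365 (one year) → Mar 26, 2240 (892 left).
−366 (one year; includes Feb 29, 2240) → Mar 26, 2239 (526 left).
−365 (one year) → Mar 26, 2238 (161 left).
−26 → Feb 28, 2238 (end of Feb, 28 days; 135 left).
−28 → Jan 31, 2238 (end of Jan, 31 days; 107 left).
−31 → Dec 31, 2237 (end of Dec, 31 days; 76 left).
−31 → Nov 30, 2237 (end of Nov, 30 days; 45 left).
−30 → Oct 31, 2237 (end of Oct, 31 days; 15 left).
−15 → Oct 16, 2237.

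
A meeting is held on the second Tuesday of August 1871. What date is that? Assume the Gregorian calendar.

August 1, 1871 is a Tuesday.
The first Tuesday is therefore August 1 (same day).
The second Tuesday is 1 + 1×7 = August 8.

August 8, 1871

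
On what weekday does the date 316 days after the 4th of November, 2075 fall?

Tuesday

Nov 4, 2075 is a Monday.
316 mod 7 = 1, so 316 days after a Monday is Monday + 1 = Tuesday.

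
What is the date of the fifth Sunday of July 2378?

July 1, 2378 is a Saturday.
The first Sunday is therefore July 2 (1 days later).
The fifth Sunday is 2 + 4×7 = July 30.

July 30, 2378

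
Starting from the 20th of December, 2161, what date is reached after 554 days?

June 27, 2163

+365 (one year) → Dec 20, 2162 (189 left).
Dec has 31 days: +12 → Jan 1, 2163 (177 left).
Jan has 31 days: +31 → Feb 1, 2163 (146 left).
Feb has 28 days: +28 → Mar 1, 2163 (118 left).
Mar has 31 days: +31 → Apr 1, 2163 (87 left).
Apr has 30 days: +30 → May 1, 2163 (57 left).
May has 31 days: +31 → Jun 1, 2163 (26 left).
+26 → Jun 27, 2163.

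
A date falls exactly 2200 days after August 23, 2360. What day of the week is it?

Thursday

First find the weekday of Aug 23, 2360. Doomsday rule: the anchor day for the 2300s is Wednesday. For year 60: 60÷12 = 5 r 0, and 0÷4 = 0, so 5+0+0 = 5.
Wednesday + 5 ≡ Monday — that's 2360's doomsday.
In August the doomsday date is Aug 8.
Aug 23 is 15 days after Aug 8; 15 mod 7 = 1, so Monday + 1 = Tuesday.
2200 mod 7 = 2, so 2200 days after a Tuesday is Tuesday + 2 = Thursday.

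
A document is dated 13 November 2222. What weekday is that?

Doomsday rule: the anchor day for the 2200s is Friday. For year 22: 22÷12 = 1 r 10, and 10÷4 = 2, so 1+10+2 = 13.
Friday + 13 ≡ Thursday — that's 2222's doomsday.
In November the doomsday date is Nov 7.
Nov 13 is 6 days after Nov 7; 6 mod 7 = 6, so Thursday + 6 = Wednesday.

Wednesday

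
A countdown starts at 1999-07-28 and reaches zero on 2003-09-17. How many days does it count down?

Jul 28, 1999 → Jul 28, 2000: 366 days (Feb 29, 2000 is in that span).
Jul 28, 2000 → Jul 28, 2001: 365 days.
Jul 28, 2001 → Jul 28, 2002: 365 days.
Jul 28, 2002 → Jul 28, 2003: 365 days.
Jul 28, 2003 → Aug 28, 2003: 31 days (July has 31).
Aug 28, 2003 → Sep 17, 2003: 20 days.
Total: 1512 days.

1512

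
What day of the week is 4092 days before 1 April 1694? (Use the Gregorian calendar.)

Apr 1, 1694 is a Thursday.
4092 mod 7 = 4, so 4092 days before a Thursday is Thursday − 4 = Sunday.

Sunday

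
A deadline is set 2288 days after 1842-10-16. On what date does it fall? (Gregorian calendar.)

+365 (one year) → Oct 16, 1843 (1923 left).
+366 (one year; includes Feb 29, 1844) → Oct 16, 1844 (1557 left).
+365 (one year) → Oct 16, 1845 (1192 left).
+365 (one year) → Oct 16, 1846 (827 left).
+365 (one year) → Oct 16, 1847 (462 left).
+366 (one year; includes Feb 29, 1848) → Oct 16, 1848 (96 left).
Oct has 31 days: +16 → Nov 1, 1848 (80 left).
Nov has 30 days: +30 → Dec 1, 1848 (50 left).
Dec has 31 days: +31 → Jan 1, 1849 (19 left).
+19 → Jan 20, 1849.

January 20, 1849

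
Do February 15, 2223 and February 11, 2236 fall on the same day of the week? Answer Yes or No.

From Feb 15, 2223 to Feb 11, 2236 is 4744 days.
4744 mod 7 = 5, so they are different weekdays.
(Feb 15, 2223 is a Saturday; Feb 11, 2236 is a Thursday.)

No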